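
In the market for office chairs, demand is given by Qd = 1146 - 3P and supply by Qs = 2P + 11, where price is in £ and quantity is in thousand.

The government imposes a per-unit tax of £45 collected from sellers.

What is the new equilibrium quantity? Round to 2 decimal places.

411.00

Initially, 1146 - 3P = 2P + 11, so 1135 = 5P and P = 227, Q = 465.
Since sellers keep the price net of the tax, the effective supply curve becomes Qs = 2P - 79.
Clearing the new market: 1146 - 3P = 2P - 79, so P = 245 and Q = 411.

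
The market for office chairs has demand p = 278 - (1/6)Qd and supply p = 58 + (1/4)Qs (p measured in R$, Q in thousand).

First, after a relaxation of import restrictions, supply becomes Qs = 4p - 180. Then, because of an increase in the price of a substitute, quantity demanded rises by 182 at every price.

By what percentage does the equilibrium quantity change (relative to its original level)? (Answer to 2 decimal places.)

Initially, 1668 - 6p = 4p - 232, so 1900 = 10p and p = 190, Q = 528.
The new curves are Qd = 1850 - 6p (demand) and Qs = 4p - 180 (supply).
Equate the new curves: 1850 - 6p = 4p - 180, giving 2030 = 10p, p = 203, Q = 632.
%ΔQ = (632 − 528) / 528 × 100 = +19.70%.

+19.70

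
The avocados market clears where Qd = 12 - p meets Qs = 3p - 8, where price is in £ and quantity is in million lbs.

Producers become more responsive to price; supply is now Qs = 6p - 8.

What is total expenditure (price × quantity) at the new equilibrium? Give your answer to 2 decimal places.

26.12

Before the shock: 12 - p = 3p - 8 ⇒ 20 = 4p ⇒ p = 5, Q = 7.
With the change applied: demand Qd = 12 - p, supply Qs = 6p - 8.
New equilibrium: 12 - p = 6p - 8 ⇒ 20 = 7p ⇒ p = 20/7 ≈ 2.8571, Q = 64/7 ≈ 9.1429.
New expenditure = 2.8571 × 9.1429 = 26.12.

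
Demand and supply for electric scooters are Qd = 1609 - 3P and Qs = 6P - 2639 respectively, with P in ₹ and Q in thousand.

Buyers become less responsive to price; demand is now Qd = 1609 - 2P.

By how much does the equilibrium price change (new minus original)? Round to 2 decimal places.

+59.00

Solve the original market: 1609 - 3P = 6P - 2639, hence P = 472 and Q = 193.
The shock moves the curves to Qd = 1609 - 2P and Qs = 6P - 2639.
New equilibrium: 1609 - 2P = 6P - 2639 ⇒ 4248 = 8P ⇒ P = 531, Q = 547.
ΔP = 531 − 472 = +59.00.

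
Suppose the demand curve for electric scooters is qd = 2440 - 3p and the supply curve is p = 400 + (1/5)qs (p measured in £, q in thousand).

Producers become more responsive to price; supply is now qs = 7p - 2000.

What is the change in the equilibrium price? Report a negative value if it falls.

Initially, 2440 - 3p = 5p - 2000, so 4440 = 8p and p = 555, q = 775.
The new curves are qd = 2440 - 3p (demand) and qs = 7p - 2000 (supply).
New equilibrium: 2440 - 3p = 7p - 2000 ⇒ 4440 = 10p ⇒ p = 444, q = 1108.
Δp = 444 − 555 = -111.

-111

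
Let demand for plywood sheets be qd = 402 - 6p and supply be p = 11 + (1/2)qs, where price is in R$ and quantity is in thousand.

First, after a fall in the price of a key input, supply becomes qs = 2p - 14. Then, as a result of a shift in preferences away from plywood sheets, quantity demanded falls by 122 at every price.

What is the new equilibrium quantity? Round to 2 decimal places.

Solve the original market: 402 - 6p = 2p - 22, hence p = 53 and q = 84.
After the shift, demand is qd = 280 - 6p and supply is qs = 2p - 14.
Setting them equal: 280 - 6p = 2p - 14 → 294 = 8p, so p = 36.75 and q = 59.5.

59.50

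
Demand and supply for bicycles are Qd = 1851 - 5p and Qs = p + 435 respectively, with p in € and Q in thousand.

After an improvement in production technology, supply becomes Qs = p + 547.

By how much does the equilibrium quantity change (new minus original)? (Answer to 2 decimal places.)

+93.33

Original equilibrium: 1851 - 5p = p + 435 gives 1416 = 6p, so p = 236 and Q = 671.
The shock moves the curves to Qd = 1851 - 5p and Qs = p + 547.
Equate the new curves: 1851 - 5p = p + 547, giving 1304 = 6p, p = 652/3 ≈ 217.3333, Q = 2293/3 ≈ 764.3333.
ΔQ = 764.3333 − 671 = +93.33.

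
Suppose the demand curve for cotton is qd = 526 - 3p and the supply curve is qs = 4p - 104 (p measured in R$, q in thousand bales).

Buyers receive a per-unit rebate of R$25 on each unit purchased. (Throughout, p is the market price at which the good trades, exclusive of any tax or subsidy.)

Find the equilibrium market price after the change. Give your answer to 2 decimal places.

100.71

Initially, 526 - 3p = 4p - 104, so 630 = 7p and p = 90, q = 256.
Since buyers' out-of-pocket price is the market price minus the rebate, the effective demand curve becomes qd = 601 - 3p.
Clearing the new market: 601 - 3p = 4p - 104, so p = 705/7 ≈ 100.7143 and q = 2092/7 ≈ 298.8571.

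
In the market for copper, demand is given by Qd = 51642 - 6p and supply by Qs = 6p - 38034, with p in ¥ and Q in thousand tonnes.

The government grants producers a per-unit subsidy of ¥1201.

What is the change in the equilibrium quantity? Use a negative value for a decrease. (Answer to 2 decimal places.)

+3603.00

Initially, 51642 - 6p = 6p - 38034, so 89676 = 12p and p = 7473, Q = 6804.
Since sellers receive the price plus the subsidy, the effective supply curve becomes Qs = 6p - 30828.
Clearing the new market: 51642 - 6p = 6p - 30828, so p = 6872.5 and Q = 10407.
ΔQ = 10407 − 6804 = +3603.00.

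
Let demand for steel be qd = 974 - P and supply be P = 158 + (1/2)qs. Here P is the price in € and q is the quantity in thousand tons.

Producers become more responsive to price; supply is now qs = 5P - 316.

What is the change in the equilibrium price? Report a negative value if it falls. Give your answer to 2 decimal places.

Initially, 974 - P = 2P - 316, so 1290 = 3P and P = 430, q = 544.
After the shift, demand is qd = 974 - P and supply is qs = 5P - 316.
Clearing the new market: 974 - P = 5P - 316, so P = 215 and q = 759.
ΔP = 215 − 430 = -215.00.

-215.00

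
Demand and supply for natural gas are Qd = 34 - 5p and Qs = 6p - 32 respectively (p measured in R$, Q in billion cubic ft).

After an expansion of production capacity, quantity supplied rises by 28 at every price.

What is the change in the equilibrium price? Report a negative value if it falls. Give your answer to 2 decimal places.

-2.55

Solve the original market: 34 - 5p = 6p - 32, hence p = 6 and Q = 4.
The shock moves the curves to Qd = 34 - 5p and Qs = 6p - 4.
New equilibrium: 34 - 5p = 6p - 4 ⇒ 38 = 11p ⇒ p = 38/11 ≈ 3.4545, Q = 184/11 ≈ 16.7273.
Δp = 3.4545 − 6 = -2.55.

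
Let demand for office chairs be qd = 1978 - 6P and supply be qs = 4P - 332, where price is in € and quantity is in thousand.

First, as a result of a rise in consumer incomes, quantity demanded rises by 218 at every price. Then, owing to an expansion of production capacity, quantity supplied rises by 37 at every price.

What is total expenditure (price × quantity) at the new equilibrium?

174718.74

Initially, 1978 - 6P = 4P - 332, so 2310 = 10P and P = 231, q = 592.
With the change applied: demand qd = 2196 - 6P, supply qs = 4P - 295.
New equilibrium: 2196 - 6P = 4P - 295 ⇒ 2491 = 10P ⇒ P = 249.1, q = 701.4.
New expenditure = 249.1 × 701.4 = 174718.74.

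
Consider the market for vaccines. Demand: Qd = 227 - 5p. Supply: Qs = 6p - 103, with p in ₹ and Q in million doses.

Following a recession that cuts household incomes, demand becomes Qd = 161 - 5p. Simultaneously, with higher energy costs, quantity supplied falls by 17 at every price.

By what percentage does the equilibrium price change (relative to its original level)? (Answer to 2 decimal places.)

Initially, 227 - 5p = 6p - 103, so 330 = 11p and p = 30, Q = 77.
With the change applied: demand Qd = 161 - 5p, supply Qs = 6p - 120.
Clearing the new market: 161 - 5p = 6p - 120, so p = 281/11 ≈ 25.5455 and Q = 366/11 ≈ 33.2727.
%Δp = (25.5455 − 30) / 30 × 100 = -14.85%.

-14.85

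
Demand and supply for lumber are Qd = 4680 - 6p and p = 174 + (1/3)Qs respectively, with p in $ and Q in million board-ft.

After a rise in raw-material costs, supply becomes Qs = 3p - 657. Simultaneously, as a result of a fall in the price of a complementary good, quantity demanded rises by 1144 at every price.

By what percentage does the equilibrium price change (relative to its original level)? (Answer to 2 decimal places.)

Solve the original market: 4680 - 6p = 3p - 522, hence p = 578 and Q = 1212.
The new curves are Qd = 5824 - 6p (demand) and Qs = 3p - 657 (supply).
Equate the new curves: 5824 - 6p = 3p - 657, giving 6481 = 9p, p = 6481/9 ≈ 720.1111, Q = 4510/3 ≈ 1503.3333.
%Δp = (720.1111 − 578) / 578 × 100 = +24.59%.

+24.59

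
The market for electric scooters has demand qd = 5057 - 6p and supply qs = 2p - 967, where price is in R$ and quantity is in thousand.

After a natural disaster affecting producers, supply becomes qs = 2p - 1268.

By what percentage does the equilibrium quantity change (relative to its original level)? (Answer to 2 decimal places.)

-41.88

Solve the original market: 5057 - 6p = 2p - 967, hence p = 753 and q = 539.
After the shift, demand is qd = 5057 - 6p and supply is qs = 2p - 1268.
Setting them equal: 5057 - 6p = 2p - 1268 → 6325 = 8p, so p = 790.625 and q = 313.25.
%Δq = (313.25 − 539) / 539 × 100 = -41.88%.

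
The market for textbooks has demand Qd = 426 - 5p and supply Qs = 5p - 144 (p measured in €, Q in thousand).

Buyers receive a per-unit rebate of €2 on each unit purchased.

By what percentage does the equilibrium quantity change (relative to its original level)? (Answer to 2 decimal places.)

+3.55

Before the shock: 426 - 5p = 5p - 144 ⇒ 570 = 10p ⇒ p = 57, Q = 141.
Since buyers' out-of-pocket price is the market price minus the rebate, the effective demand curve becomes Qd = 436 - 5p.
Equate the new curves: 436 - 5p = 5p - 144, giving 580 = 10p, p = 58, Q = 146.
%ΔQ = (146 − 141) / 141 × 100 = +3.55%.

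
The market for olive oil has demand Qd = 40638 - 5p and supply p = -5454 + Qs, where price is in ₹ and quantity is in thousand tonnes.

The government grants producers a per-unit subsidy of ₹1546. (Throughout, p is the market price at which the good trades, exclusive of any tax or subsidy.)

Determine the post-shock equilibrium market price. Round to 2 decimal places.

Initially, 40638 - 5p = p + 5454, so 35184 = 6p and p = 5864, Q = 11318.
Since sellers receive the price plus the subsidy, the effective supply curve becomes Qs = p + 7000.
Setting them equal: 40638 - 5p = p + 7000 → 33638 = 6p, so p = 16819/3 ≈ 5606.3333 and Q = 37819/3 ≈ 12606.3333.

5606.33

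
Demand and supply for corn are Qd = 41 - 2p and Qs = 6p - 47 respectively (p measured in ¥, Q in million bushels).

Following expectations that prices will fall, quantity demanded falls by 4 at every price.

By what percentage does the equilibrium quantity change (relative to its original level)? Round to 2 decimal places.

-15.79

Solve the original market: 41 - 2p = 6p - 47, hence p = 11 and Q = 19.
The new curves are Qd = 37 - 2p (demand) and Qs = 6p - 47 (supply).
Clearing the new market: 37 - 2p = 6p - 47, so p = 10.5 and Q = 16.
%ΔQ = (16 − 19) / 19 × 100 = -15.79%.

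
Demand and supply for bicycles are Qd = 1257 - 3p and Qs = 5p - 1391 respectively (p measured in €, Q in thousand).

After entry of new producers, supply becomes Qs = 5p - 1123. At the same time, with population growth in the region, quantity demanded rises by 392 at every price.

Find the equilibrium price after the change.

346.5

Before the shock: 1257 - 3p = 5p - 1391 ⇒ 2648 = 8p ⇒ p = 331, Q = 264.
After the shift, demand is Qd = 1649 - 3p and supply is Qs = 5p - 1123.
Clearing the new market: 1649 - 3p = 5p - 1123, so p = 346.5 and Q = 609.5.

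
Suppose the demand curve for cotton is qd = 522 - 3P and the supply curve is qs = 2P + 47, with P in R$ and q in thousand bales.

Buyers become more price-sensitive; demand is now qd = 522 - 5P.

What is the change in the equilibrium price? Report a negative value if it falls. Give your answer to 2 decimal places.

Solve the original market: 522 - 3P = 2P + 47, hence P = 95 and q = 237.
After the shift, demand is qd = 522 - 5P and supply is qs = 2P + 47.
Setting them equal: 522 - 5P = 2P + 47 → 475 = 7P, so P = 475/7 ≈ 67.8571 and q = 1279/7 ≈ 182.7143.
ΔP = 67.8571 − 95 = -27.14.

-27.14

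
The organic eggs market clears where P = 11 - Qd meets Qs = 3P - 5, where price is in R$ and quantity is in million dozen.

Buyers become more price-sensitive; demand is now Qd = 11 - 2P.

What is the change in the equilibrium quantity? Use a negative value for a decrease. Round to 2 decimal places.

-2.40

Initially, 11 - P = 3P - 5, so 16 = 4P and P = 4, Q = 7.
With the change applied: demand Qd = 11 - 2P, supply Qs = 3P - 5.
New equilibrium: 11 - 2P = 3P - 5 ⇒ 16 = 5P ⇒ P = 3.2, Q = 4.6.
ΔQ = 4.6 − 7 = -2.40.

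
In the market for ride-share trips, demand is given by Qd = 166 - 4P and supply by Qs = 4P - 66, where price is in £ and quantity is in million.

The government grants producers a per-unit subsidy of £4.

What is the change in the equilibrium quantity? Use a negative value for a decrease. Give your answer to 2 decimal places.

Initially, 166 - 4P = 4P - 66, so 232 = 8P and P = 29, Q = 50.
Since sellers receive the price plus the subsidy, the effective supply curve becomes Qs = 4P - 50.
Setting them equal: 166 - 4P = 4P - 50 → 216 = 8P, so P = 27 and Q = 58.
ΔQ = 58 − 50 = +8.00.

+8.00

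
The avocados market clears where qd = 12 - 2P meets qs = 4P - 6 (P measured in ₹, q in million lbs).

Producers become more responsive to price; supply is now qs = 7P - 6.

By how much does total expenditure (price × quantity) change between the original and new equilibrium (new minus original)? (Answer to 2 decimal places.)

Original equilibrium: 12 - 2P = 4P - 6 gives 18 = 6P, so P = 3 and q = 6.
With the change applied: demand qd = 12 - 2P, supply qs = 7P - 6.
New equilibrium: 12 - 2P = 7P - 6 ⇒ 18 = 9P ⇒ P = 2, q = 8.
Expenditure moves from 3×6 = 18 to 2×8 = 16; change = -2.00.

-2.00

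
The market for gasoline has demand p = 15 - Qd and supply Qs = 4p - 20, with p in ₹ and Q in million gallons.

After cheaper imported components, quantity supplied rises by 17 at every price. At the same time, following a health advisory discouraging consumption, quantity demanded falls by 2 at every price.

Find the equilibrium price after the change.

Solve the original market: 15 - p = 4p - 20, hence p = 7 and Q = 8.
The shock moves the curves to Qd = 13 - p and Qs = 4p - 3.
Setting them equal: 13 - p = 4p - 3 → 16 = 5p, so p = 3.2 and Q = 9.8.

3.2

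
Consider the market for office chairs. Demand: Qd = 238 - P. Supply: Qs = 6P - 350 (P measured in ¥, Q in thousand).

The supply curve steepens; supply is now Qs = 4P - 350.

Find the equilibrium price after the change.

Before the shock: 238 - P = 6P - 350 ⇒ 588 = 7P ⇒ P = 84, Q = 154.
The shock moves the curves to Qd = 238 - P and Qs = 4P - 350.
Setting them equal: 238 - P = 4P - 350 → 588 = 5P, so P = 117.6 and Q = 120.4.

117.6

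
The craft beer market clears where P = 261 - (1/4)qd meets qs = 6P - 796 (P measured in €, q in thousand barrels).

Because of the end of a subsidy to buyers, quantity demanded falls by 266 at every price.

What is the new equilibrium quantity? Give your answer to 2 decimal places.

Initially, 1044 - 4P = 6P - 796, so 1840 = 10P and P = 184, q = 308.
With the change applied: demand qd = 778 - 4P, supply qs = 6P - 796.
Setting them equal: 778 - 4P = 6P - 796 → 1574 = 10P, so P = 157.4 and q = 148.4.

148.40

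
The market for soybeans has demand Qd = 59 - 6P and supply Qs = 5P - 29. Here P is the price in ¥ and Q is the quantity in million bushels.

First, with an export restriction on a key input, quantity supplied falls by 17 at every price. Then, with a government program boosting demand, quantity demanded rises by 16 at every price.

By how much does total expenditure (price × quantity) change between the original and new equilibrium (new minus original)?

+11

Before the shock: 59 - 6P = 5P - 29 ⇒ 88 = 11P ⇒ P = 8, Q = 11.
The new curves are Qd = 75 - 6P (demand) and Qs = 5P - 46 (supply).
Setting them equal: 75 - 6P = 5P - 46 → 121 = 11P, so P = 11 and Q = 9.
Expenditure moves from 8×11 = 88 to 11×9 = 99; change = +11.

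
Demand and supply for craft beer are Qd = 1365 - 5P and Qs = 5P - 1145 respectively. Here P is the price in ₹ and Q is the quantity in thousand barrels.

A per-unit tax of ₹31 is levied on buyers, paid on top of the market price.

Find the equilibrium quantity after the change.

Solve the original market: 1365 - 5P = 5P - 1145, hence P = 251 and Q = 110.
Since buyers pay the price plus the tax, the effective demand curve becomes Qd = 1210 - 5P.
Setting them equal: 1210 - 5P = 5P - 1145 → 2355 = 10P, so P = 235.5 and Q = 32.5.

32.5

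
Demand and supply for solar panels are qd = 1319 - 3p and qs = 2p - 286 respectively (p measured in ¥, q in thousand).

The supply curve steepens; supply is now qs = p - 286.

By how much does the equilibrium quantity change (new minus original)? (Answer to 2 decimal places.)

Original equilibrium: 1319 - 3p = 2p - 286 gives 1605 = 5p, so p = 321 and q = 356.
With the change applied: demand qd = 1319 - 3p, supply qs = p - 286.
Clearing the new market: 1319 - 3p = p - 286, so p = 401.25 and q = 115.25.
Δq = 115.25 − 356 = -240.75.

-240.75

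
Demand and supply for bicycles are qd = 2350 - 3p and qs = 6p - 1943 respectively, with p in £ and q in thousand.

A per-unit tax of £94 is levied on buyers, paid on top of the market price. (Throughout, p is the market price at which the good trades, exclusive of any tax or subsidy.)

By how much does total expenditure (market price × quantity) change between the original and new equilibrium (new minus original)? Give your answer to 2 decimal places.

-112580.67

Before the shock: 2350 - 3p = 6p - 1943 ⇒ 4293 = 9p ⇒ p = 477, q = 919.
Since buyers pay the price plus the tax, the effective demand curve becomes qd = 2068 - 3p.
Clearing the new market: 2068 - 3p = 6p - 1943, so p = 1337/3 ≈ 445.6667 and q = 731.
Expenditure moves from 477×919 = 438363 to 445.6667×731 = 325782.3333; change = -112580.67.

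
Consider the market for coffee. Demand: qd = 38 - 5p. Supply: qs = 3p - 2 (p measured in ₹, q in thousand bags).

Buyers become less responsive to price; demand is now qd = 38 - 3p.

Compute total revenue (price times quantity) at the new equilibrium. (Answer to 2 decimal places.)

120.00

Original equilibrium: 38 - 5p = 3p - 2 gives 40 = 8p, so p = 5 and q = 13.
The new curves are qd = 38 - 3p (demand) and qs = 3p - 2 (supply).
New equilibrium: 38 - 3p = 3p - 2 ⇒ 40 = 6p ⇒ p = 20/3 ≈ 6.6667, q = 18.
New expenditure = 6.6667 × 18 = 120.00.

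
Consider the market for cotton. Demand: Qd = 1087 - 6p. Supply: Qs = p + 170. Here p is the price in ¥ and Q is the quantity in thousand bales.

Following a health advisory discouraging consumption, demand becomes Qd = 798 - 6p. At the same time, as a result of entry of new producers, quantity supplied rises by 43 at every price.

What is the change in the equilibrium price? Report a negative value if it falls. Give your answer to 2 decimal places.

Initially, 1087 - 6p = p + 170, so 917 = 7p and p = 131, Q = 301.
After the shift, demand is Qd = 798 - 6p and supply is Qs = p + 213.
Setting them equal: 798 - 6p = p + 213 → 585 = 7p, so p = 585/7 ≈ 83.5714 and Q = 2076/7 ≈ 296.5714.
Δp = 83.5714 − 131 = -47.43.

-47.43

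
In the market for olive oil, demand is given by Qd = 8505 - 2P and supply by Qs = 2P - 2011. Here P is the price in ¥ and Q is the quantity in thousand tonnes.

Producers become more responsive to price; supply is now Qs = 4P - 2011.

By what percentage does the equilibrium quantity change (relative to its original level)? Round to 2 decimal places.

Solve the original market: 8505 - 2P = 2P - 2011, hence P = 2629 and Q = 3247.
The new curves are Qd = 8505 - 2P (demand) and Qs = 4P - 2011 (supply).
Clearing the new market: 8505 - 2P = 4P - 2011, so P = 5258/3 ≈ 1752.6667 and Q = 14999/3 ≈ 4999.6667.
%ΔQ = (4999.6667 − 3247) / 3247 × 100 = +53.98%.

+53.98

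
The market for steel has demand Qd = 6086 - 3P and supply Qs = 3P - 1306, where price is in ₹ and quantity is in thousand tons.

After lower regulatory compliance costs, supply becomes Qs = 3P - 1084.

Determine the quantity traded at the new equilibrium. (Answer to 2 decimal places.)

2501.00

Original equilibrium: 6086 - 3P = 3P - 1306 gives 7392 = 6P, so P = 1232 and Q = 2390.
The new curves are Qd = 6086 - 3P (demand) and Qs = 3P - 1084 (supply).
New equilibrium: 6086 - 3P = 3P - 1084 ⇒ 7170 = 6P ⇒ P = 1195, Q = 2501.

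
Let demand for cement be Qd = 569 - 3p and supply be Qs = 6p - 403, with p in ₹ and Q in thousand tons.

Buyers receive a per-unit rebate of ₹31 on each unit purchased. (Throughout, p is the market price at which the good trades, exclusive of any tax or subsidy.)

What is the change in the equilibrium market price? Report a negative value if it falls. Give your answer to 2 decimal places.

Before the shock: 569 - 3p = 6p - 403 ⇒ 972 = 9p ⇒ p = 108, Q = 245.
Since buyers' out-of-pocket price is the market price minus the rebate, the effective demand curve becomes Qd = 662 - 3p.
Clearing the new market: 662 - 3p = 6p - 403, so p = 355/3 ≈ 118.3333 and Q = 307.
Δp = 118.3333 − 108 = +10.33.

+10.33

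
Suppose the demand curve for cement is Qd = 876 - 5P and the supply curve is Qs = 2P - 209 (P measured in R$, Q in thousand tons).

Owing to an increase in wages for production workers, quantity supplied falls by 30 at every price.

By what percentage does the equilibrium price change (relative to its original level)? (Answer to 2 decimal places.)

+2.76

Solve the original market: 876 - 5P = 2P - 209, hence P = 155 and Q = 101.
The shock moves the curves to Qd = 876 - 5P and Qs = 2P - 239.
Equate the new curves: 876 - 5P = 2P - 239, giving 1115 = 7P, P = 1115/7 ≈ 159.2857, Q = 557/7 ≈ 79.5714.
%ΔP = (159.2857 − 155) / 155 × 100 = +2.76%.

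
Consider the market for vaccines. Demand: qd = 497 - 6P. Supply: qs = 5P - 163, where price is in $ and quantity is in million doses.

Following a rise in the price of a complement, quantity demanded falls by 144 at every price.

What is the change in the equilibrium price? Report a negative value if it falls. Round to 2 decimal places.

-13.09

Initially, 497 - 6P = 5P - 163, so 660 = 11P and P = 60, q = 137.
After the shift, demand is qd = 353 - 6P and supply is qs = 5P - 163.
New equilibrium: 353 - 6P = 5P - 163 ⇒ 516 = 11P ⇒ P = 516/11 ≈ 46.9091, q = 787/11 ≈ 71.5455.
ΔP = 46.9091 − 60 = -13.09.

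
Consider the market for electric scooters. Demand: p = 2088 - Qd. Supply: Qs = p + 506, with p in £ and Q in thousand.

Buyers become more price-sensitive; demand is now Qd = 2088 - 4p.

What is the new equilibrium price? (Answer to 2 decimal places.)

Initially, 2088 - p = p + 506, so 1582 = 2p and p = 791, Q = 1297.
The new curves are Qd = 2088 - 4p (demand) and Qs = p + 506 (supply).
New equilibrium: 2088 - 4p = p + 506 ⇒ 1582 = 5p ⇒ p = 316.4, Q = 822.4.

316.40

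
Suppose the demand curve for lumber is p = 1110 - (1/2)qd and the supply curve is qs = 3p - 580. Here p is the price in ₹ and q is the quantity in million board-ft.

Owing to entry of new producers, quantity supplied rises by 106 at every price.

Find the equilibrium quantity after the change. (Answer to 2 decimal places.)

1142.40

Initially, 2220 - 2p = 3p - 580, so 2800 = 5p and p = 560, q = 1100.
With the change applied: demand qd = 2220 - 2p, supply qs = 3p - 474.
Clearing the new market: 2220 - 2p = 3p - 474, so p = 538.8 and q = 1142.4.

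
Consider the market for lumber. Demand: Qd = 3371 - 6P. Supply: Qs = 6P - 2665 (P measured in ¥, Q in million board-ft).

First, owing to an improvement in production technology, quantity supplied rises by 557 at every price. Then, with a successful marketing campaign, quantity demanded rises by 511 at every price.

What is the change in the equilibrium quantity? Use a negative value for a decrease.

+534

Solve the original market: 3371 - 6P = 6P - 2665, hence P = 503 and Q = 353.
With the change applied: demand Qd = 3882 - 6P, supply Qs = 6P - 2108.
Equate the new curves: 3882 - 6P = 6P - 2108, giving 5990 = 12P, P = 2995/6 ≈ 499.1667, Q = 887.
ΔQ = 887 − 353 = +534.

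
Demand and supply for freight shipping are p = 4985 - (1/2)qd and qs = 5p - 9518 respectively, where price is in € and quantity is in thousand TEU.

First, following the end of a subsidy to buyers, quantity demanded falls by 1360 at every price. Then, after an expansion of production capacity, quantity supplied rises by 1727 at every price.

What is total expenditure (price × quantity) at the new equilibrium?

Before the shock: 9970 - 2p = 5p - 9518 ⇒ 19488 = 7p ⇒ p = 2784, q = 4402.
With the change applied: demand qd = 8610 - 2p, supply qs = 5p - 7791.
Clearing the new market: 8610 - 2p = 5p - 7791, so p = 2343 and q = 3924.
New expenditure = 2343 × 3924 = 9193932.

9193932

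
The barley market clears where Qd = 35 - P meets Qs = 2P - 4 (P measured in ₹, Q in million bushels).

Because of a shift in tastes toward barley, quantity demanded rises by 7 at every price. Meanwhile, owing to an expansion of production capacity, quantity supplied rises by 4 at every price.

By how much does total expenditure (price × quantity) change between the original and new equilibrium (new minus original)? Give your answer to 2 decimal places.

Solve the original market: 35 - P = 2P - 4, hence P = 13 and Q = 22.
After the shift, demand is Qd = 42 - P and supply is Qs = 2P.
Clearing the new market: 42 - P = 2P, so P = 14 and Q = 28.
Expenditure moves from 13×22 = 286 to 14×28 = 392; change = +106.00.

+106.00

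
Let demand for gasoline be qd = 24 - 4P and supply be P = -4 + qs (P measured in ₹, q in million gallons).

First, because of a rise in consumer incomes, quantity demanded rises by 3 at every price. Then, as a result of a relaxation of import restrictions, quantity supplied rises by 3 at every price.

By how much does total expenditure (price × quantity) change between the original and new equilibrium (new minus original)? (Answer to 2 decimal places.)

+12.00

Before the shock: 24 - 4P = P + 4 ⇒ 20 = 5P ⇒ P = 4, q = 8.
After the shift, demand is qd = 27 - 4P and supply is qs = P + 7.
Setting them equal: 27 - 4P = P + 7 → 20 = 5P, so P = 4 and q = 11.
Expenditure moves from 4×8 = 32 to 4×11 = 44; change = +12.00.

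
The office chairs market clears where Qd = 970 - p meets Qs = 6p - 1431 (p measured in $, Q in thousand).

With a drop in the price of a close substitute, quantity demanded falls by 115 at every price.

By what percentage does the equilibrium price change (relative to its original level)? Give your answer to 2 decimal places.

Original equilibrium: 970 - p = 6p - 1431 gives 2401 = 7p, so p = 343 and Q = 627.
With the change applied: demand Qd = 855 - p, supply Qs = 6p - 1431.
Clearing the new market: 855 - p = 6p - 1431, so p = 2286/7 ≈ 326.5714 and Q = 3699/7 ≈ 528.4286.
%Δp = (326.5714 − 343) / 343 × 100 = -4.79%.

-4.79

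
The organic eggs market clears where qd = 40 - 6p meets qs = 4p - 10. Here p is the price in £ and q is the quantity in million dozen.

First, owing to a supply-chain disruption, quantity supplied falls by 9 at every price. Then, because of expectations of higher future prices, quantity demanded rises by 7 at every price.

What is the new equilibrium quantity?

7.4

Original equilibrium: 40 - 6p = 4p - 10 gives 50 = 10p, so p = 5 and q = 10.
After the shift, demand is qd = 47 - 6p and supply is qs = 4p - 19.
Setting them equal: 47 - 6p = 4p - 19 → 66 = 10p, so p = 6.6 and q = 7.4.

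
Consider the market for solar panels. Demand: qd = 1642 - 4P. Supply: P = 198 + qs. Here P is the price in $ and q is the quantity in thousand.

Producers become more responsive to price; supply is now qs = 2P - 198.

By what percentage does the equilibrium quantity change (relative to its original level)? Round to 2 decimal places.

+144.31

Original equilibrium: 1642 - 4P = P - 198 gives 1840 = 5P, so P = 368 and q = 170.
With the change applied: demand qd = 1642 - 4P, supply qs = 2P - 198.
Setting them equal: 1642 - 4P = 2P - 198 → 1840 = 6P, so P = 920/3 ≈ 306.6667 and q = 1246/3 ≈ 415.3333.
%Δq = (415.3333 − 170) / 170 × 100 = +144.31%.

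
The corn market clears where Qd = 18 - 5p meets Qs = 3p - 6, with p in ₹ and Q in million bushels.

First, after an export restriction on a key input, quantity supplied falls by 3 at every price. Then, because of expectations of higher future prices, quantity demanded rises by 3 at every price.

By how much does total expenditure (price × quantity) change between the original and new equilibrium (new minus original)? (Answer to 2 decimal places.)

Initially, 18 - 5p = 3p - 6, so 24 = 8p and p = 3, Q = 3.
The new curves are Qd = 21 - 5p (demand) and Qs = 3p - 9 (supply).
Equate the new curves: 21 - 5p = 3p - 9, giving 30 = 8p, p = 3.75, Q = 2.25.
Expenditure moves from 3×3 = 9 to 3.75×2.25 = 8.4375; change = -0.56.

-0.56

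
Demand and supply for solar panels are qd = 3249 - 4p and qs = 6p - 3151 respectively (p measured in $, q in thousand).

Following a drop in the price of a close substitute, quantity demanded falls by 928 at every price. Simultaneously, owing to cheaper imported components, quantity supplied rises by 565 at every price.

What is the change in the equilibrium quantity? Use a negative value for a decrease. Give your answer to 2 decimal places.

Initially, 3249 - 4p = 6p - 3151, so 6400 = 10p and p = 640, q = 689.
The new curves are qd = 2321 - 4p (demand) and qs = 6p - 2586 (supply).
New equilibrium: 2321 - 4p = 6p - 2586 ⇒ 4907 = 10p ⇒ p = 490.7, q = 358.2.
Δq = 358.2 − 689 = -330.80.

-330.80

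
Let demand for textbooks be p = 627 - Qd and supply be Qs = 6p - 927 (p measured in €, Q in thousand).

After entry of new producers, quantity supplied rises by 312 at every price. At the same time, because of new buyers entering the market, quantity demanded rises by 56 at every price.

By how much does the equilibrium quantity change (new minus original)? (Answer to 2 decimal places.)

+92.57

Initially, 627 - p = 6p - 927, so 1554 = 7p and p = 222, Q = 405.
After the shift, demand is Qd = 683 - p and supply is Qs = 6p - 615.
Equate the new curves: 683 - p = 6p - 615, giving 1298 = 7p, p = 1298/7 ≈ 185.4286, Q = 3483/7 ≈ 497.5714.
ΔQ = 497.5714 − 405 = +92.57.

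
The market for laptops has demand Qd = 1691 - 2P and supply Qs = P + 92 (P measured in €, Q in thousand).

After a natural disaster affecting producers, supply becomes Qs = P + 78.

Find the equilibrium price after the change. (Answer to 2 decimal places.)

537.67

Original equilibrium: 1691 - 2P = P + 92 gives 1599 = 3P, so P = 533 and Q = 625.
The new curves are Qd = 1691 - 2P (demand) and Qs = P + 78 (supply).
Clearing the new market: 1691 - 2P = P + 78, so P = 1613/3 ≈ 537.6667 and Q = 1847/3 ≈ 615.6667.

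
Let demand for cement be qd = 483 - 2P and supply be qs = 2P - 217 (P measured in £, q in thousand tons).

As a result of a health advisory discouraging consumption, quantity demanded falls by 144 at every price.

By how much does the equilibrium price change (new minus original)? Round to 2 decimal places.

Initially, 483 - 2P = 2P - 217, so 700 = 4P and P = 175, q = 133.
With the change applied: demand qd = 339 - 2P, supply qs = 2P - 217.
New equilibrium: 339 - 2P = 2P - 217 ⇒ 556 = 4P ⇒ P = 139, q = 61.
ΔP = 139 − 175 = -36.00.

-36.00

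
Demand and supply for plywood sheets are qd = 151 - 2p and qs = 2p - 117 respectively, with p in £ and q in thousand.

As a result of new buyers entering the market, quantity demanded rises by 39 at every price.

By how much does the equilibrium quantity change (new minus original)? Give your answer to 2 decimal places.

Original equilibrium: 151 - 2p = 2p - 117 gives 268 = 4p, so p = 67 and q = 17.
The new curves are qd = 190 - 2p (demand) and qs = 2p - 117 (supply).
Setting them equal: 190 - 2p = 2p - 117 → 307 = 4p, so p = 76.75 and q = 36.5.
Δq = 36.5 − 17 = +19.50.

+19.50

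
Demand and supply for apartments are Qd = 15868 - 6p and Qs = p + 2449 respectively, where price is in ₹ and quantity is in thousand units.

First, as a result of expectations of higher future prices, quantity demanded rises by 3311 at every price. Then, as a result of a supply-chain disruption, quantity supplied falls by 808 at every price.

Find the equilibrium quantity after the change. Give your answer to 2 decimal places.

4146.43

Solve the original market: 15868 - 6p = p + 2449, hence p = 1917 and Q = 4366.
The shock moves the curves to Qd = 19179 - 6p and Qs = p + 1641.
New equilibrium: 19179 - 6p = p + 1641 ⇒ 17538 = 7p ⇒ p = 17538/7 ≈ 2505.4286, Q = 29025/7 ≈ 4146.4286.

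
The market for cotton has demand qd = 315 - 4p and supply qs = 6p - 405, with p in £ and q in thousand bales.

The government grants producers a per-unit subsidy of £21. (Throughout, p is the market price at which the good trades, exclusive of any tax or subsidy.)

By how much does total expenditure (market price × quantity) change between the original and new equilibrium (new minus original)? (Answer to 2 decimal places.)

+2653.56

Initially, 315 - 4p = 6p - 405, so 720 = 10p and p = 72, q = 27.
Since sellers receive the price plus the subsidy, the effective supply curve becomes qs = 6p - 279.
New equilibrium: 315 - 4p = 6p - 279 ⇒ 594 = 10p ⇒ p = 59.4, q = 77.4.
Expenditure moves from 72×27 = 1944 to 59.4×77.4 = 4597.56; change = +2653.56.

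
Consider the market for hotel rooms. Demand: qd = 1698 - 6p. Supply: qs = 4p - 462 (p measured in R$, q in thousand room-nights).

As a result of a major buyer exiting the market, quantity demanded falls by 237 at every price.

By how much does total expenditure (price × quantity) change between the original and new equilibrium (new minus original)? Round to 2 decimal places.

-27757.44

Before the shock: 1698 - 6p = 4p - 462 ⇒ 2160 = 10p ⇒ p = 216, q = 402.
With the change applied: demand qd = 1461 - 6p, supply qs = 4p - 462.
Setting them equal: 1461 - 6p = 4p - 462 → 1923 = 10p, so p = 192.3 and q = 307.2.
Expenditure moves from 216×402 = 86832 to 192.3×307.2 = 59074.56; change = -27757.44.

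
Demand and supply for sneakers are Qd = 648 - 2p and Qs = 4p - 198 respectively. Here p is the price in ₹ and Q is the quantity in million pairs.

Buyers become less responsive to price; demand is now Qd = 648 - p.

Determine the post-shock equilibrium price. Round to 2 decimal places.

Before the shock: 648 - 2p = 4p - 198 ⇒ 846 = 6p ⇒ p = 141, Q = 366.
The shock moves the curves to Qd = 648 - p and Qs = 4p - 198.
Equate the new curves: 648 - p = 4p - 198, giving 846 = 5p, p = 169.2, Q = 478.8.

169.20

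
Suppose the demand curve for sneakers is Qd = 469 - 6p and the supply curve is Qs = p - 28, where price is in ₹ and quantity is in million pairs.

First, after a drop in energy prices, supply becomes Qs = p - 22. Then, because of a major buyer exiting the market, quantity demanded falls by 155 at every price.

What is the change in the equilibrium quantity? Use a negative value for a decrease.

-17

Original equilibrium: 469 - 6p = p - 28 gives 497 = 7p, so p = 71 and Q = 43.
The shock moves the curves to Qd = 314 - 6p and Qs = p - 22.
Clearing the new market: 314 - 6p = p - 22, so p = 48 and Q = 26.
ΔQ = 26 − 43 = -17.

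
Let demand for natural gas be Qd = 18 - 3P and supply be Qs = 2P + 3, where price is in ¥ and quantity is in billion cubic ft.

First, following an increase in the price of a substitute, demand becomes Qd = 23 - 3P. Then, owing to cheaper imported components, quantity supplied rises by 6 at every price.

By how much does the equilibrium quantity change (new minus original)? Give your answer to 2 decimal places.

+5.60

Initially, 18 - 3P = 2P + 3, so 15 = 5P and P = 3, Q = 9.
The shock moves the curves to Qd = 23 - 3P and Qs = 2P + 9.
Setting them equal: 23 - 3P = 2P + 9 → 14 = 5P, so P = 2.8 and Q = 14.6.
ΔQ = 14.6 − 9 = +5.60.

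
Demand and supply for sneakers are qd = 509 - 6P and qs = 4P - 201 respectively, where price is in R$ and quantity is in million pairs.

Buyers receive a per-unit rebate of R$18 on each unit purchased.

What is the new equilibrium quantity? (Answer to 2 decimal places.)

126.20

Solve the original market: 509 - 6P = 4P - 201, hence P = 71 and q = 83.
Since buyers' out-of-pocket price is the market price minus the rebate, the effective demand curve becomes qd = 617 - 6P.
Equate the new curves: 617 - 6P = 4P - 201, giving 818 = 10P, P = 81.8, q = 126.2.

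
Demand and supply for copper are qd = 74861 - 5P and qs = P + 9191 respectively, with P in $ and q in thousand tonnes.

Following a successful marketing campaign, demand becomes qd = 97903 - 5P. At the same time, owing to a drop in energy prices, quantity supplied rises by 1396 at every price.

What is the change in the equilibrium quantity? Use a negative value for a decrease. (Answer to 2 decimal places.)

Original equilibrium: 74861 - 5P = P + 9191 gives 65670 = 6P, so P = 10945 and q = 20136.
With the change applied: demand qd = 97903 - 5P, supply qs = P + 10587.
Equate the new curves: 97903 - 5P = P + 10587, giving 87316 = 6P, P = 43658/3 ≈ 14552.6667, q = 75419/3 ≈ 25139.6667.
Δq = 25139.6667 − 20136 = +5003.67.

+5003.67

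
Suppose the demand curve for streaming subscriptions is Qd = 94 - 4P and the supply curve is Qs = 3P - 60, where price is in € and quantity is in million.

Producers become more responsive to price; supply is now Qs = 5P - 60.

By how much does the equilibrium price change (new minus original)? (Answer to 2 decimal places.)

Initially, 94 - 4P = 3P - 60, so 154 = 7P and P = 22, Q = 6.
The new curves are Qd = 94 - 4P (demand) and Qs = 5P - 60 (supply).
Equate the new curves: 94 - 4P = 5P - 60, giving 154 = 9P, P = 154/9 ≈ 17.1111, Q = 230/9 ≈ 25.5556.
ΔP = 17.1111 − 22 = -4.89.

-4.89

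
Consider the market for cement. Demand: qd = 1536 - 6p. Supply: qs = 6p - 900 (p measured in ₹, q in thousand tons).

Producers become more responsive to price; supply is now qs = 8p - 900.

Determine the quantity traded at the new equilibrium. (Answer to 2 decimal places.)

492.00

Solve the original market: 1536 - 6p = 6p - 900, hence p = 203 and q = 318.
After the shift, demand is qd = 1536 - 6p and supply is qs = 8p - 900.
New equilibrium: 1536 - 6p = 8p - 900 ⇒ 2436 = 14p ⇒ p = 174, q = 492.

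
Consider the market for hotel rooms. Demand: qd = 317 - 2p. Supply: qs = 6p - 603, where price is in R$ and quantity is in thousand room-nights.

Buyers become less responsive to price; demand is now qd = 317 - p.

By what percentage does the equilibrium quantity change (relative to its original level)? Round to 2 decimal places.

Original equilibrium: 317 - 2p = 6p - 603 gives 920 = 8p, so p = 115 and q = 87.
The shock moves the curves to qd = 317 - p and qs = 6p - 603.
Equate the new curves: 317 - p = 6p - 603, giving 920 = 7p, p = 920/7 ≈ 131.4286, q = 1299/7 ≈ 185.5714.
%Δq = (185.5714 − 87) / 87 × 100 = +113.30%.

+113.30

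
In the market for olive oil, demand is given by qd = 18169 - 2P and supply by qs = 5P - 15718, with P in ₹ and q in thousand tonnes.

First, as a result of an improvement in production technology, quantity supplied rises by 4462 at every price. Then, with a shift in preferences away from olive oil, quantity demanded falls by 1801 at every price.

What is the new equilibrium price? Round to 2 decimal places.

3946.29

Initially, 18169 - 2P = 5P - 15718, so 33887 = 7P and P = 4841, q = 8487.
The shock moves the curves to qd = 16368 - 2P and qs = 5P - 11256.
Equate the new curves: 16368 - 2P = 5P - 11256, giving 27624 = 7P, P = 27624/7 ≈ 3946.2857, q = 59328/7 ≈ 8475.4286.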